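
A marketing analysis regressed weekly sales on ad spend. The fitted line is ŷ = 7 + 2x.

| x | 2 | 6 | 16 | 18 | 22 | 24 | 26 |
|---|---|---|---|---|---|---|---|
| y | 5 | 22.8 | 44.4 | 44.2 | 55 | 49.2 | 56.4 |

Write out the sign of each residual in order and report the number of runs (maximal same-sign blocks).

3 runs

x=2: ŷ = 7 + 2·2 = 11; e = 5 − 11 = -6
x=6: ŷ = 7 + 2·6 = 19; e = 22.8 − 19 = 3.8
x=16: ŷ = 7 + 2·16 = 39; e = 44.4 − 39 = 5.4
x=18: ŷ = 7 + 2·18 = 43; e = 44.2 − 43 = 1.2
x=22: ŷ = 7 + 2·22 = 51; e = 55 − 51 = 4
x=24: ŷ = 7 + 2·24 = 55; e = 49.2 − 55 = -5.8
x=26: ŷ = 7 + 2·26 = 59; e = 56.4 − 59 = -2.6
Signs: − + + + + − −
Runs: −×1, +×4, −×2 → 3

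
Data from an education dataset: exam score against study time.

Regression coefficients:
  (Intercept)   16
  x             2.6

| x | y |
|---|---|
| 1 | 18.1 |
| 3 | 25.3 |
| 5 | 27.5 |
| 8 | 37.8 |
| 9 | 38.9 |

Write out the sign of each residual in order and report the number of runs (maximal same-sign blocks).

x=1: ŷ = 16 + 2.6·1 = 18.6; e = 18.1 − 18.6 = -0.5
x=3: ŷ = 16 + 2.6·3 = 23.8; e = 25.3 − 23.8 = 1.5
x=5: ŷ = 16 + 2.6·5 = 29; e = 27.5 − 29 = -1.5
x=8: ŷ = 16 + 2.6·8 = 36.8; e = 37.8 − 36.8 = 1
x=9: ŷ = 16 + 2.6·9 = 39.4; e = 38.9 − 39.4 = -0.5
Signs: − + − + −
Runs: −×1, +×1, −×1, +×1, −×1 → 5

5 runs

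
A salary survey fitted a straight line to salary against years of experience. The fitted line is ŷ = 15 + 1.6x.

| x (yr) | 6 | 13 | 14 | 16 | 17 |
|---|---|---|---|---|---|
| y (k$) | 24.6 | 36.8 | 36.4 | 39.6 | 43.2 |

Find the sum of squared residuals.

SSE = 4

x=6: ŷ = 15 + 1.6·6 = 24.6; e = 24.6 − 24.6 = 0
x=13: ŷ = 15 + 1.6·13 = 35.8; e = 36.8 − 35.8 = 1
x=14: ŷ = 15 + 1.6·14 = 37.4; e = 36.4 − 37.4 = -1
x=16: ŷ = 15 + 1.6·16 = 40.6; e = 39.6 − 40.6 = -1
x=17: ŷ = 15 + 1.6·17 = 42.2; e = 43.2 − 42.2 = 1
SSE = 0 + 1 + 1 + 1 + 1 = 4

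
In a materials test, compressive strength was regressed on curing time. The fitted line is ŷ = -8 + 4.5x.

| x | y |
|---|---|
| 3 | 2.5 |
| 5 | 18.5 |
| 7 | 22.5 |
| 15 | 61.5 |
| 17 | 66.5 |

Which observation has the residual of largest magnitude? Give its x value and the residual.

x=3: ŷ = -8 + 4.5·3 = 5.5; r = 2.5 − 5.5 = -3
x=5: ŷ = -8 + 4.5·5 = 14.5; r = 18.5 − 14.5 = 4
x=7: ŷ = -8 + 4.5·7 = 23.5; r = 22.5 − 23.5 = -1
x=15: ŷ = -8 + 4.5·15 = 59.5; r = 61.5 − 59.5 = 2
x=17: ŷ = -8 + 4.5·17 = 68.5; r = 66.5 − 68.5 = -2
Largest |r| is 4 at x = 5, residual 4.

x = 5, r = 4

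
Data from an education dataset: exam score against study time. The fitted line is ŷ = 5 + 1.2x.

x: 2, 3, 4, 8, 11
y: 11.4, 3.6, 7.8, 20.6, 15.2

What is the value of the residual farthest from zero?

x=2: ŷ = 5 + 1.2·2 = 7.4; e = 11.4 − 7.4 = 4
x=3: ŷ = 5 + 1.2·3 = 8.6; e = 3.6 − 8.6 = -5
x=4: ŷ = 5 + 1.2·4 = 9.8; e = 7.8 − 9.8 = -2
x=8: ŷ = 5 + 1.2·8 = 14.6; e = 20.6 − 14.6 = 6
x=11: ŷ = 5 + 1.2·11 = 18.2; e = 15.2 − 18.2 = -3
Largest |e| is 6 at x = 8, residual 6.

e = 6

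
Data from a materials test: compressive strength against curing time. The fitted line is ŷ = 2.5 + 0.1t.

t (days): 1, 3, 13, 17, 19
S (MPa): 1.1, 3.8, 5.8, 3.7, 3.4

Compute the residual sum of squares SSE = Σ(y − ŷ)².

SSE = 8.5

t=1: ŷ = 2.5 + 0.1·1 = 2.6; e = 1.1 − 2.6 = -1.5
t=3: ŷ = 2.5 + 0.1·3 = 2.8; e = 3.8 − 2.8 = 1
t=13: ŷ = 2.5 + 0.1·13 = 3.8; e = 5.8 − 3.8 = 2
t=17: ŷ = 2.5 + 0.1·17 = 4.2; e = 3.7 − 4.2 = -0.5
t=19: ŷ = 2.5 + 0.1·19 = 4.4; e = 3.4 − 4.4 = -1
SSE = 2.25 + 1 + 4 + 0.25 + 1 = 8.5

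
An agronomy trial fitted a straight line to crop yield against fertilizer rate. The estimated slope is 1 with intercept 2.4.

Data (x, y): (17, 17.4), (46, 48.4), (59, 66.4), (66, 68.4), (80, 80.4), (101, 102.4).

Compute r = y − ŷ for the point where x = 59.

r = 5

ŷ = 2.4 + 59 = 61.4
r = 66.4 − 61.4 = 5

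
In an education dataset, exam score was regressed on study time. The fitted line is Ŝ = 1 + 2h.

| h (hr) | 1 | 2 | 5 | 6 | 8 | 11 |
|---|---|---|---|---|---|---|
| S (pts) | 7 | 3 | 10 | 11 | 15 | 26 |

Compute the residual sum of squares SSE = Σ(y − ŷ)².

h=1: Ŝ = 1 + 2·1 = 3; e = 7 − 3 = 4
h=2: Ŝ = 1 + 2·2 = 5; e = 3 − 5 = -2
h=5: Ŝ = 1 + 2·5 = 11; e = 10 − 11 = -1
h=6: Ŝ = 1 + 2·6 = 13; e = 11 − 13 = -2
h=8: Ŝ = 1 + 2·8 = 17; e = 15 − 17 = -2
h=11: Ŝ = 1 + 2·11 = 23; e = 26 − 23 = 3
SSE = 16 + 4 + 1 + 4 + 4 + 9 = 38

SSE = 38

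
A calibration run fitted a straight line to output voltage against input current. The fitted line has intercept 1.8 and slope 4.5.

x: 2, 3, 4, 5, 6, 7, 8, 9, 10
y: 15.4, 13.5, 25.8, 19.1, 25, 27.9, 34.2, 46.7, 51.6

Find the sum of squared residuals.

SSE = 186.4

x=2: ŷ = 1.8 + 4.5·2 = 10.8; r = 15.4 − 10.8 = 4.6
x=3: ŷ = 1.8 + 4.5·3 = 15.3; r = 13.5 − 15.3 = -1.8
x=4: ŷ = 1.8 + 4.5·4 = 19.8; r = 25.8 − 19.8 = 6
x=5: ŷ = 1.8 + 4.5·5 = 24.3; r = 19.1 − 24.3 = -5.2
x=6: ŷ = 1.8 + 4.5·6 = 28.8; r = 25 − 28.8 = -3.8
x=7: ŷ = 1.8 + 4.5·7 = 33.3; r = 27.9 − 33.3 = -5.4
x=8: ŷ = 1.8 + 4.5·8 = 37.8; r = 34.2 − 37.8 = -3.6
x=9: ŷ = 1.8 + 4.5·9 = 42.3; r = 46.7 − 42.3 = 4.4
x=10: ŷ = 1.8 + 4.5·10 = 46.8; r = 51.6 − 46.8 = 4.8
SSE = 21.16 + 3.24 + 36 + 27.04 + 14.44 + 29.16 + 12.96 + 19.36 + 23.04 = 186.4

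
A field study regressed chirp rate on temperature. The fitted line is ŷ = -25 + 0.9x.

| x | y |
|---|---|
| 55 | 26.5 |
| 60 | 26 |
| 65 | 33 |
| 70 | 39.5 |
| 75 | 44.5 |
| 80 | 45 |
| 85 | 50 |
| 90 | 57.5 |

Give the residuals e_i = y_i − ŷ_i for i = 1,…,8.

x=55: ŷ = -25 + 0.9·55 = 24.5; e = 26.5 − 24.5 = 2
x=60: ŷ = -25 + 0.9·60 = 29; e = 26 − 29 = -3
x=65: ŷ = -25 + 0.9·65 = 33.5; e = 33 − 33.5 = -0.5
x=70: ŷ = -25 + 0.9·70 = 38; e = 39.5 − 38 = 1.5
x=75: ŷ = -25 + 0.9·75 = 42.5; e = 44.5 − 42.5 = 2
x=80: ŷ = -25 + 0.9·80 = 47; e = 45 − 47 = -2
x=85: ŷ = -25 + 0.9·85 = 51.5; e = 50 − 51.5 = -1.5
x=90: ŷ = -25 + 0.9·90 = 56; e = 57.5 − 56 = 1.5

2, -3, -0.5, 1.5, 2, -2, -1.5, 1.5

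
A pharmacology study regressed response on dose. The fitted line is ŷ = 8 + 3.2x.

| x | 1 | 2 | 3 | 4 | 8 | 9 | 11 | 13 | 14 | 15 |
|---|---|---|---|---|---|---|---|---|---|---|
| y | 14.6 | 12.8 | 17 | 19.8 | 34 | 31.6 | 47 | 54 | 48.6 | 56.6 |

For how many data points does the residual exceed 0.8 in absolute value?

7

x=1: ŷ = 8 + 3.2·1 = 11.2; r = 14.6 − 11.2 = 3.4
x=2: ŷ = 8 + 3.2·2 = 14.4; r = 12.8 − 14.4 = -1.6
x=3: ŷ = 8 + 3.2·3 = 17.6; r = 17 − 17.6 = -0.6
x=4: ŷ = 8 + 3.2·4 = 20.8; r = 19.8 − 20.8 = -1
x=8: ŷ = 8 + 3.2·8 = 33.6; r = 34 − 33.6 = 0.4
x=9: ŷ = 8 + 3.2·9 = 36.8; r = 31.6 − 36.8 = -5.2
x=11: ŷ = 8 + 3.2·11 = 43.2; r = 47 − 43.2 = 3.8
x=13: ŷ = 8 + 3.2·13 = 49.6; r = 54 − 49.6 = 4.4
x=14: ŷ = 8 + 3.2·14 = 52.8; r = 48.6 − 52.8 = -4.2
x=15: ŷ = 8 + 3.2·15 = 56; r = 56.6 − 56 = 0.6
|r| > 0.8: x=1 (|r|=3.4), x=2 (|r|=1.6), x=4 (|r|=1), x=9 (|r|=5.2), x=11 (|r|=3.8), x=13 (|r|=4.4), x=14 (|r|=4.2) → 7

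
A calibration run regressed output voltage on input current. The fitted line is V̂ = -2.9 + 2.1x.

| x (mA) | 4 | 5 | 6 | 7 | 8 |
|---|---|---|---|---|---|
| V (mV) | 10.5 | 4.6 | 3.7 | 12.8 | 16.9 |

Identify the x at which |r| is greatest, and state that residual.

x = 6, r = -6

x=4: V̂ = -2.9 + 2.1·4 = 5.5; r = 10.5 − 5.5 = 5
x=5: V̂ = -2.9 + 2.1·5 = 7.6; r = 4.6 − 7.6 = -3
x=6: V̂ = -2.9 + 2.1·6 = 9.7; r = 3.7 − 9.7 = -6
x=7: V̂ = -2.9 + 2.1·7 = 11.8; r = 12.8 − 11.8 = 1
x=8: V̂ = -2.9 + 2.1·8 = 13.9; r = 16.9 − 13.9 = 3
Largest |r| is 6 at x = 6, residual -6.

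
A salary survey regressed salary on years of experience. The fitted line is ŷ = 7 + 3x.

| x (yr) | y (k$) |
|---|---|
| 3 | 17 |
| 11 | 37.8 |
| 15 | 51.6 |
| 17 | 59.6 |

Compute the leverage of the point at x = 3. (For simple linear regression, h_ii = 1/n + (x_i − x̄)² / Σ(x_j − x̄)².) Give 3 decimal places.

h = 0.878

x̄ = (3 + 11 + 15 + 17)/4 = 11.5
Σ(x − x̄)² = 72.25 + 0.25 + 12.25 + 30.25 = 115
h = 1/4 + (-8.5)²/115 = 0.25 + 0.628261 = 0.878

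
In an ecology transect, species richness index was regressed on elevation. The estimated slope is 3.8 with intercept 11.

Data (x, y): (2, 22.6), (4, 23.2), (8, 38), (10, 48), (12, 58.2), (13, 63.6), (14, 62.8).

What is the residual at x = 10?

ŷ = 11 + 3.8·10 = 49
r = 48 − 49 = -1

r = -1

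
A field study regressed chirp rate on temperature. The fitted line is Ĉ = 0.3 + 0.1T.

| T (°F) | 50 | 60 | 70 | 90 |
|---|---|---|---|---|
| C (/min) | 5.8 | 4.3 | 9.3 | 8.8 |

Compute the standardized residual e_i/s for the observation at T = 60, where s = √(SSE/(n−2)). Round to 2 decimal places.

-0.97

T=50: Ĉ = 0.3 + 0.1·50 = 5.3; e = 5.8 − 5.3 = 0.5
T=60: Ĉ = 0.3 + 0.1·60 = 6.3; e = 4.3 − 6.3 = -2
T=70: Ĉ = 0.3 + 0.1·70 = 7.3; e = 9.3 − 7.3 = 2
T=90: Ĉ = 0.3 + 0.1·90 = 9.3; e = 8.8 − 9.3 = -0.5
SSE = 0.25 + 4 + 4 + 0.25 = 8.5
s = √(8.5/2) = 2.06155
e/s = -2 / 2.06155 = -0.97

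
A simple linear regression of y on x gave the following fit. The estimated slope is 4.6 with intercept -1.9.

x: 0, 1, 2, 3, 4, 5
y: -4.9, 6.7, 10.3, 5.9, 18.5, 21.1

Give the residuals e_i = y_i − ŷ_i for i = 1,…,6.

-3, 4, 3, -6, 2, 0

x=0: ŷ = -1.9 + 4.6·0 = -1.9; e = -4.9 − (-1.9) = -3
x=1: ŷ = -1.9 + 4.6·1 = 2.7; e = 6.7 − 2.7 = 4
x=2: ŷ = -1.9 + 4.6·2 = 7.3; e = 10.3 − 7.3 = 3
x=3: ŷ = -1.9 + 4.6·3 = 11.9; e = 5.9 − 11.9 = -6
x=4: ŷ = -1.9 + 4.6·4 = 16.5; e = 18.5 − 16.5 = 2
x=5: ŷ = -1.9 + 4.6·5 = 21.1; e = 21.1 − 21.1 = 0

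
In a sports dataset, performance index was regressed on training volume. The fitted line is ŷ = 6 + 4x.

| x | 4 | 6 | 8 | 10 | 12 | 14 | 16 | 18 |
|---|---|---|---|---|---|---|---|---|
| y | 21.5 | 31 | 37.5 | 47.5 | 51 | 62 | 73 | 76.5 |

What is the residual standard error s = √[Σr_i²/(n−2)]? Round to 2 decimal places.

x=4: ŷ = 6 + 4·4 = 22; r = 21.5 − 22 = -0.5
x=6: ŷ = 6 + 4·6 = 30; r = 31 − 30 = 1
x=8: ŷ = 6 + 4·8 = 38; r = 37.5 − 38 = -0.5
x=10: ŷ = 6 + 4·10 = 46; r = 47.5 − 46 = 1.5
x=12: ŷ = 6 + 4·12 = 54; r = 51 − 54 = -3
x=14: ŷ = 6 + 4·14 = 62; r = 62 − 62 = 0
x=16: ŷ = 6 + 4·16 = 70; r = 73 − 70 = 3
x=18: ŷ = 6 + 4·18 = 78; r = 76.5 − 78 = -1.5
SSE = 0.25 + 1 + 0.25 + 2.25 + 9 + 0 + 9 + 2.25 = 24
s = √(24/6) = √4 ≈ 2.00

s = 2.00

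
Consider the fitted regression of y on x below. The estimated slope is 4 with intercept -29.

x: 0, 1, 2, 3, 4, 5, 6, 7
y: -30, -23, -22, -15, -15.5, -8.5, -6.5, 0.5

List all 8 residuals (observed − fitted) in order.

-1, 2, -1, 2, -2.5, 0.5, -1.5, 1.5

x=0: ŷ = -29 + 4·0 = -29; r = -30 − (-29) = -1
x=1: ŷ = -29 + 4·1 = -25; r = -23 − (-25) = 2
x=2: ŷ = -29 + 4·2 = -21; r = -22 − (-21) = -1
x=3: ŷ = -29 + 4·3 = -17; r = -15 − (-17) = 2
x=4: ŷ = -29 + 4·4 = -13; r = -15.5 − (-13) = -2.5
x=5: ŷ = -29 + 4·5 = -9; r = -8.5 − (-9) = 0.5
x=6: ŷ = -29 + 4·6 = -5; r = -6.5 − (-5) = -1.5
x=7: ŷ = -29 + 4·7 = -1; r = 0.5 − (-1) = 1.5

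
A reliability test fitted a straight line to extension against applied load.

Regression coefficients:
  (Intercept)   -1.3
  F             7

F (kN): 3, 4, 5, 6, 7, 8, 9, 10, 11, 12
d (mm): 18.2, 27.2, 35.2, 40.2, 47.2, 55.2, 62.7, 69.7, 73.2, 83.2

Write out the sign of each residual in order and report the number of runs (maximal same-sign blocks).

F=3: d̂ = -1.3 + 7·3 = 19.7; e = 18.2 − 19.7 = -1.5
F=4: d̂ = -1.3 + 7·4 = 26.7; e = 27.2 − 26.7 = 0.5
F=5: d̂ = -1.3 + 7·5 = 33.7; e = 35.2 − 33.7 = 1.5
F=6: d̂ = -1.3 + 7·6 = 40.7; e = 40.2 − 40.7 = -0.5
F=7: d̂ = -1.3 + 7·7 = 47.7; e = 47.2 − 47.7 = -0.5
F=8: d̂ = -1.3 + 7·8 = 54.7; e = 55.2 − 54.7 = 0.5
F=9: d̂ = -1.3 + 7·9 = 61.7; e = 62.7 − 61.7 = 1
F=10: d̂ = -1.3 + 7·10 = 68.7; e = 69.7 − 68.7 = 1
F=11: d̂ = -1.3 + 7·11 = 75.7; e = 73.2 − 75.7 = -2.5
F=12: d̂ = -1.3 + 7·12 = 82.7; e = 83.2 − 82.7 = 0.5
Signs: − + + − − + + + − +
Runs: −×1, +×2, −×2, +×3, −×1, +×1 → 6

6 runs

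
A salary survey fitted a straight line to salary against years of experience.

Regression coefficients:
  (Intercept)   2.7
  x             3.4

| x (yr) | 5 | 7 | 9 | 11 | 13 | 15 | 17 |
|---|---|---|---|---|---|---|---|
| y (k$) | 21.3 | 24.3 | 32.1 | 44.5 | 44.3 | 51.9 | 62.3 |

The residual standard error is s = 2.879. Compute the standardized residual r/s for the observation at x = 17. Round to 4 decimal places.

ŷ = 2.7 + 3.4·17 = 60.5
r = 62.3 − 60.5 = 1.8
r/s = 1.8 / 2.879 = 0.6252

0.6252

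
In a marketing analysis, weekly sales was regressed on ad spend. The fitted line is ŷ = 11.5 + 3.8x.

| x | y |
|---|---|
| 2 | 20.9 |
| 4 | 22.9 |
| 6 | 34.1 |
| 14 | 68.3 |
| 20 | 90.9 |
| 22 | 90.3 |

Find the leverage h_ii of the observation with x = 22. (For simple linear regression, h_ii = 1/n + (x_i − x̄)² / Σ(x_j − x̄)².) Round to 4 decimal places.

x̄ = (2 + 4 + 6 + 14 + 20 + 22)/6 = 11.3333
Σ(x − x̄)² = 87.1111 + 53.7778 + 28.4444 + 7.11111 + 75.1111 + 113.778 = 365.333
h = 1/6 + (10.6667)²/365.333 = 0.166667 + 0.311436 = 0.4781

h = 0.4781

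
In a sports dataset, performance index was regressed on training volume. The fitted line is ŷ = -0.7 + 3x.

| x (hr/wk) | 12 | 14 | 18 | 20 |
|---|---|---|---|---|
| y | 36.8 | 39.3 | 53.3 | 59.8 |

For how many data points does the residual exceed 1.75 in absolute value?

x=12: ŷ = -0.7 + 3·12 = 35.3; r = 36.8 − 35.3 = 1.5
x=14: ŷ = -0.7 + 3·14 = 41.3; r = 39.3 − 41.3 = -2
x=18: ŷ = -0.7 + 3·18 = 53.3; r = 53.3 − 53.3 = 0
x=20: ŷ = -0.7 + 3·20 = 59.3; r = 59.8 − 59.3 = 0.5
|r| > 1.75: x=14 (|r|=2) → 1

1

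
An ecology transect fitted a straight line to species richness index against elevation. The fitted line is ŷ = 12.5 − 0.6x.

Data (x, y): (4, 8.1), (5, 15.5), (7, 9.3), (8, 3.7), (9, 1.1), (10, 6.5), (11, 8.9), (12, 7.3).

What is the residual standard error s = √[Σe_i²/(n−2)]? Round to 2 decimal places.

x=4: ŷ = 12.5 − 0.6·4 = 10.1; e = 8.1 − 10.1 = -2
x=5: ŷ = 12.5 − 0.6·5 = 9.5; e = 15.5 − 9.5 = 6
x=7: ŷ = 12.5 − 0.6·7 = 8.3; e = 9.3 − 8.3 = 1
x=8: ŷ = 12.5 − 0.6·8 = 7.7; e = 3.7 − 7.7 = -4
x=9: ŷ = 12.5 − 0.6·9 = 7.1; e = 1.1 − 7.1 = -6
x=10: ŷ = 12.5 − 0.6·10 = 6.5; e = 6.5 − 6.5 = 0
x=11: ŷ = 12.5 − 0.6·11 = 5.9; e = 8.9 − 5.9 = 3
x=12: ŷ = 12.5 − 0.6·12 = 5.3; e = 7.3 − 5.3 = 2
SSE = 4 + 36 + 1 + 16 + 36 + 0 + 9 + 4 = 106
s = √(106/6) = √17.6667 ≈ 4.20

s = 4.20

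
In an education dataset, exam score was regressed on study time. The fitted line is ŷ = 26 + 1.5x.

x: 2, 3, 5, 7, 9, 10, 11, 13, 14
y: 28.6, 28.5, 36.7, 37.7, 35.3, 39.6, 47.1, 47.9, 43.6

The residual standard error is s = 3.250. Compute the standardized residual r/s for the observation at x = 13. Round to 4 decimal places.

0.7385

ŷ = 26 + 1.5·13 = 45.5
r = 47.9 − 45.5 = 2.4
r/s = 2.4 / 3.250 = 0.7385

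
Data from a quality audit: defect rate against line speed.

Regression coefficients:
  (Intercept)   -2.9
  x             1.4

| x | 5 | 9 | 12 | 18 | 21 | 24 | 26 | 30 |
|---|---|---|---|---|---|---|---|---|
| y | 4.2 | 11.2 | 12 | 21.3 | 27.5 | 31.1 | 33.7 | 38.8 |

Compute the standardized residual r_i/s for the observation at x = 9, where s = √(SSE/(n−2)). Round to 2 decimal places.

x=5: ŷ = -2.9 + 1.4·5 = 4.1; r = 4.2 − 4.1 = 0.1
x=9: ŷ = -2.9 + 1.4·9 = 9.7; r = 11.2 − 9.7 = 1.5
x=12: ŷ = -2.9 + 1.4·12 = 13.9; r = 12 − 13.9 = -1.9
x=18: ŷ = -2.9 + 1.4·18 = 22.3; r = 21.3 − 22.3 = -1
x=21: ŷ = -2.9 + 1.4·21 = 26.5; r = 27.5 − 26.5 = 1
x=24: ŷ = -2.9 + 1.4·24 = 30.7; r = 31.1 − 30.7 = 0.4
x=26: ŷ = -2.9 + 1.4·26 = 33.5; r = 33.7 − 33.5 = 0.2
x=30: ŷ = -2.9 + 1.4·30 = 39.1; r = 38.8 − 39.1 = -0.3
SSE = 0.01 + 2.25 + 3.61 + 1 + 1 + 0.16 + 0.04 + 0.09 = 8.16
s = √(8.16/6) = 1.16619
r/s = 1.5 / 1.16619 = 1.29

1.29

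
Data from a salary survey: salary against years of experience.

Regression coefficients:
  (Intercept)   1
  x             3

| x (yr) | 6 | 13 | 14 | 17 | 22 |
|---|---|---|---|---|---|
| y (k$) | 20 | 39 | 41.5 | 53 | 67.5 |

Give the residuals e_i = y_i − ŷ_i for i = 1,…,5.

x=6: ŷ = 1 + 3·6 = 19; e = 20 − 19 = 1
x=13: ŷ = 1 + 3·13 = 40; e = 39 − 40 = -1
x=14: ŷ = 1 + 3·14 = 43; e = 41.5 − 43 = -1.5
x=17: ŷ = 1 + 3·17 = 52; e = 53 − 52 = 1
x=22: ŷ = 1 + 3·22 = 67; e = 67.5 − 67 = 0.5

1, -1, -1.5, 1, 0.5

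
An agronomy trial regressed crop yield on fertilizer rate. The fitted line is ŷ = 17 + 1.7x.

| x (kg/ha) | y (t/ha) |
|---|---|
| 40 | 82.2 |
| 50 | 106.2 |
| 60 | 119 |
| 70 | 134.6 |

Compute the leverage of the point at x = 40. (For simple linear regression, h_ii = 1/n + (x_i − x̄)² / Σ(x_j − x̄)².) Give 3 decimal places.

h = 0.700

x̄ = (40 + 50 + 60 + 70)/4 = 55
Σ(x − x̄)² = 225 + 25 + 25 + 225 = 500
h = 1/4 + (-15)²/500 = 0.25 + 0.45 = 0.700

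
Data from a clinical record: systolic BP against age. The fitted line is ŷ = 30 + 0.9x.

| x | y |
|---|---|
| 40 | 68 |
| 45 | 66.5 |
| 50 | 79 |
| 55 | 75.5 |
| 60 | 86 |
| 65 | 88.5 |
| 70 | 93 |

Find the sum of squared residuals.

x=40: ŷ = 30 + 0.9·40 = 66; r = 68 − 66 = 2
x=45: ŷ = 30 + 0.9·45 = 70.5; r = 66.5 − 70.5 = -4
x=50: ŷ = 30 + 0.9·50 = 75; r = 79 − 75 = 4
x=55: ŷ = 30 + 0.9·55 = 79.5; r = 75.5 − 79.5 = -4
x=60: ŷ = 30 + 0.9·60 = 84; r = 86 − 84 = 2
x=65: ŷ = 30 + 0.9·65 = 88.5; r = 88.5 − 88.5 = 0
x=70: ŷ = 30 + 0.9·70 = 93; r = 93 − 93 = 0
SSE = 4 + 16 + 16 + 16 + 4 + 0 + 0 = 56

SSE = 56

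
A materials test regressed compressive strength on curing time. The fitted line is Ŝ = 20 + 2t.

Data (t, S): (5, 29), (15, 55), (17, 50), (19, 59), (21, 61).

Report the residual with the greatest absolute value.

e = 5

t=5: Ŝ = 20 + 2·5 = 30; e = 29 − 30 = -1
t=15: Ŝ = 20 + 2·15 = 50; e = 55 − 50 = 5
t=17: Ŝ = 20 + 2·17 = 54; e = 50 − 54 = -4
t=19: Ŝ = 20 + 2·19 = 58; e = 59 − 58 = 1
t=21: Ŝ = 20 + 2·21 = 62; e = 61 − 62 = -1
Largest |e| is 5 at t = 15, residual 5.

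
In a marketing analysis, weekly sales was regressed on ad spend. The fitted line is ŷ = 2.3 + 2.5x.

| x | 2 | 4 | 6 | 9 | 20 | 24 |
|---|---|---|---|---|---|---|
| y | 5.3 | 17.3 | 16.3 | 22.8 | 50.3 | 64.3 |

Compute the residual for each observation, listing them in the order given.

-2, 5, -1, -2, -2, 2

x=2: ŷ = 2.3 + 2.5·2 = 7.3; e = 5.3 − 7.3 = -2
x=4: ŷ = 2.3 + 2.5·4 = 12.3; e = 17.3 − 12.3 = 5
x=6: ŷ = 2.3 + 2.5·6 = 17.3; e = 16.3 − 17.3 = -1
x=9: ŷ = 2.3 + 2.5·9 = 24.8; e = 22.8 − 24.8 = -2
x=20: ŷ = 2.3 + 2.5·20 = 52.3; e = 50.3 − 52.3 = -2
x=24: ŷ = 2.3 + 2.5·24 = 62.3; e = 64.3 − 62.3 = 2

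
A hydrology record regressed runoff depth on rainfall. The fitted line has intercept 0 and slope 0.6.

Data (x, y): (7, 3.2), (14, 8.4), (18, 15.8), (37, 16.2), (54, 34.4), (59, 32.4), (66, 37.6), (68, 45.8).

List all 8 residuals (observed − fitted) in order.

x=7: ŷ = 0.6·7 = 4.2; e = 3.2 − 4.2 = -1
x=14: ŷ = 0.6·14 = 8.4; e = 8.4 − 8.4 = 0
x=18: ŷ = 0.6·18 = 10.8; e = 15.8 − 10.8 = 5
x=37: ŷ = 0.6·37 = 22.2; e = 16.2 − 22.2 = -6
x=54: ŷ = 0.6·54 = 32.4; e = 34.4 − 32.4 = 2
x=59: ŷ = 0.6·59 = 35.4; e = 32.4 − 35.4 = -3
x=66: ŷ = 0.6·66 = 39.6; e = 37.6 − 39.6 = -2
x=68: ŷ = 0.6·68 = 40.8; e = 45.8 − 40.8 = 5

-1, 0, 5, -6, 2, -3, -2, 5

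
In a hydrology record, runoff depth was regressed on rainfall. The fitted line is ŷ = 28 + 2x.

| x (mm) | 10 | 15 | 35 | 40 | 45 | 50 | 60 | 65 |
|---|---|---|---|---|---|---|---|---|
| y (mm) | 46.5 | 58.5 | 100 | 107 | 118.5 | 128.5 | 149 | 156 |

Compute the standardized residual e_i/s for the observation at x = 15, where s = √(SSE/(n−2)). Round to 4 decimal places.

x=10: ŷ = 28 + 2·10 = 48; e = 46.5 − 48 = -1.5
x=15: ŷ = 28 + 2·15 = 58; e = 58.5 − 58 = 0.5
x=35: ŷ = 28 + 2·35 = 98; e = 100 − 98 = 2
x=40: ŷ = 28 + 2·40 = 108; e = 107 − 108 = -1
x=45: ŷ = 28 + 2·45 = 118; e = 118.5 − 118 = 0.5
x=50: ŷ = 28 + 2·50 = 128; e = 128.5 − 128 = 0.5
x=60: ŷ = 28 + 2·60 = 148; e = 149 − 148 = 1
x=65: ŷ = 28 + 2·65 = 158; e = 156 − 158 = -2
SSE = 2.25 + 0.25 + 4 + 1 + 0.25 + 0.25 + 1 + 4 = 13
s = √(13/6) = 1.47196
e/s = 0.5 / 1.47196 = 0.3397

0.3397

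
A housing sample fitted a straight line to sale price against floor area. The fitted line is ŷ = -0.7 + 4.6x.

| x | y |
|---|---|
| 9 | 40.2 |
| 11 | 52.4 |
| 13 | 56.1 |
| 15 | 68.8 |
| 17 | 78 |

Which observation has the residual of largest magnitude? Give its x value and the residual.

x = 13, e = -3

x=9: ŷ = -0.7 + 4.6·9 = 40.7; e = 40.2 − 40.7 = -0.5
x=11: ŷ = -0.7 + 4.6·11 = 49.9; e = 52.4 − 49.9 = 2.5
x=13: ŷ = -0.7 + 4.6·13 = 59.1; e = 56.1 − 59.1 = -3
x=15: ŷ = -0.7 + 4.6·15 = 68.3; e = 68.8 − 68.3 = 0.5
x=17: ŷ = -0.7 + 4.6·17 = 77.5; e = 78 − 77.5 = 0.5
Largest |e| is 3 at x = 13, residual -3.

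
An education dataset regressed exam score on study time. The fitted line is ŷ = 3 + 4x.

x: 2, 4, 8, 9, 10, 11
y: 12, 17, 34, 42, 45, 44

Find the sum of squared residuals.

x=2: ŷ = 3 + 4·2 = 11; e = 12 − 11 = 1
x=4: ŷ = 3 + 4·4 = 19; e = 17 − 19 = -2
x=8: ŷ = 3 + 4·8 = 35; e = 34 − 35 = -1
x=9: ŷ = 3 + 4·9 = 39; e = 42 − 39 = 3
x=10: ŷ = 3 + 4·10 = 43; e = 45 − 43 = 2
x=11: ŷ = 3 + 4·11 = 47; e = 44 − 47 = -3
SSE = 1 + 4 + 1 + 9 + 4 + 9 = 28

SSE = 28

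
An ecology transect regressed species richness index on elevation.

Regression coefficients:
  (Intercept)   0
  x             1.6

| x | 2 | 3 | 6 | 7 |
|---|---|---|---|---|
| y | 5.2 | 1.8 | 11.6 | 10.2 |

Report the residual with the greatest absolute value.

r = -3

x=2: ŷ = 1.6·2 = 3.2; r = 5.2 − 3.2 = 2
x=3: ŷ = 1.6·3 = 4.8; r = 1.8 − 4.8 = -3
x=6: ŷ = 1.6·6 = 9.6; r = 11.6 − 9.6 = 2
x=7: ŷ = 1.6·7 = 11.2; r = 10.2 − 11.2 = -1
Largest |r| is 3 at x = 3, residual -3.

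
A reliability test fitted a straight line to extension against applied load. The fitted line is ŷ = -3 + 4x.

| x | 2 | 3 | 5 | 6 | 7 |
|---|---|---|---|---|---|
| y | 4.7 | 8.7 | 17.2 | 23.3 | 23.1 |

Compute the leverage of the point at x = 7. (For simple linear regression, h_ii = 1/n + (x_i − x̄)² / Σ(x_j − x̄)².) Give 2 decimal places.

x̄ = (2 + 3 + 5 + 6 + 7)/5 = 4.6
Σ(x − x̄)² = 6.76 + 2.56 + 0.16 + 1.96 + 5.76 = 17.2
h = 1/5 + (2.4)²/17.2 = 0.2 + 0.334884 = 0.53

h = 0.53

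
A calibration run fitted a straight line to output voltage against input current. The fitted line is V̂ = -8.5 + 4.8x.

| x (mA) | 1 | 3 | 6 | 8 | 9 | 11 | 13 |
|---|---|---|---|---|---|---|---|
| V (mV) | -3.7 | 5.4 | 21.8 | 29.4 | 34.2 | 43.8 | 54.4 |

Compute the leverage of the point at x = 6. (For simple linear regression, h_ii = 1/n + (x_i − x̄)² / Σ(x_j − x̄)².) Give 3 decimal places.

h = 0.158

x̄ = (1 + 3 + 6 + 8 + 9 + 11 + 13)/7 = 7.28571
Σ(x − x̄)² = 39.5102 + 18.3673 + 1.65306 + 0.510204 + 2.93878 + 13.7959 + 32.6531 = 109.429
h = 1/7 + (-1.28571)²/109.429 = 0.142857 + 0.0151063 = 0.158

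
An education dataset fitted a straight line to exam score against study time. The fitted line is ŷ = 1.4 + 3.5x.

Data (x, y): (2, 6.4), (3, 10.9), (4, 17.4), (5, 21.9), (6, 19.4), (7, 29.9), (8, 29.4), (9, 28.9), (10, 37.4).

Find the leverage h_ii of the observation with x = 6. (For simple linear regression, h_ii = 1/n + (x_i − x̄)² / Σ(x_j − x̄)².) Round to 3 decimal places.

x̄ = (2 + 3 + 4 + 5 + 6 + 7 + 8 + 9 + 10)/9 = 6
Σ(x − x̄)² = 16 + 9 + 4 + 1 + 0 + 1 + 4 + 9 + 16 = 60
h = 1/9 + (0)²/60 = 0.111111 + 0 = 0.111

h = 0.111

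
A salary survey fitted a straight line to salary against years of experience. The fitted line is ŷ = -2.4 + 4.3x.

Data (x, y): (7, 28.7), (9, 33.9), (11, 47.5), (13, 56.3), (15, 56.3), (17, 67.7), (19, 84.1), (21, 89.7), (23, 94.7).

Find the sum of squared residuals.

x=7: ŷ = -2.4 + 4.3·7 = 27.7; e = 28.7 − 27.7 = 1
x=9: ŷ = -2.4 + 4.3·9 = 36.3; e = 33.9 − 36.3 = -2.4
x=11: ŷ = -2.4 + 4.3·11 = 44.9; e = 47.5 − 44.9 = 2.6
x=13: ŷ = -2.4 + 4.3·13 = 53.5; e = 56.3 − 53.5 = 2.8
x=15: ŷ = -2.4 + 4.3·15 = 62.1; e = 56.3 − 62.1 = -5.8
x=17: ŷ = -2.4 + 4.3·17 = 70.7; e = 67.7 − 70.7 = -3
x=19: ŷ = -2.4 + 4.3·19 = 79.3; e = 84.1 − 79.3 = 4.8
x=21: ŷ = -2.4 + 4.3·21 = 87.9; e = 89.7 − 87.9 = 1.8
x=23: ŷ = -2.4 + 4.3·23 = 96.5; e = 94.7 − 96.5 = -1.8
SSE = 1 + 5.76 + 6.76 + 7.84 + 33.64 + 9 + 23.04 + 3.24 + 3.24 = 93.52

SSE = 93.52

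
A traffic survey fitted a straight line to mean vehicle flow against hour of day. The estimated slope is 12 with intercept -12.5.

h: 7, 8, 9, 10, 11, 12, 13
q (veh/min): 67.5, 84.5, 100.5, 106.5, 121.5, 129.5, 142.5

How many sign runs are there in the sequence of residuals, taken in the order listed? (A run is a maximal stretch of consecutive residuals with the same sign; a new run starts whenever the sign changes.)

5 runs

h=7: ŷ = -12.5 + 12·7 = 71.5; e = 67.5 − 71.5 = -4
h=8: ŷ = -12.5 + 12·8 = 83.5; e = 84.5 − 83.5 = 1
h=9: ŷ = -12.5 + 12·9 = 95.5; e = 100.5 − 95.5 = 5
h=10: ŷ = -12.5 + 12·10 = 107.5; e = 106.5 − 107.5 = -1
h=11: ŷ = -12.5 + 12·11 = 119.5; e = 121.5 − 119.5 = 2
h=12: ŷ = -12.5 + 12·12 = 131.5; e = 129.5 − 131.5 = -2
h=13: ŷ = -12.5 + 12·13 = 143.5; e = 142.5 − 143.5 = -1
Signs: − + + − + − −
Runs: −×1, +×2, −×1, +×1, −×2 → 5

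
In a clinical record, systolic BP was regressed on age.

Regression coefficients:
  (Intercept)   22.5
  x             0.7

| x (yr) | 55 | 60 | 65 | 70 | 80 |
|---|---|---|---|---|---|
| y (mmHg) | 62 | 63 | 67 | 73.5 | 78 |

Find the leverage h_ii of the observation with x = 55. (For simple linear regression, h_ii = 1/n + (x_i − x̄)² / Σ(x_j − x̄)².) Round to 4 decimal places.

x̄ = (55 + 60 + 65 + 70 + 80)/5 = 66
Σ(x − x̄)² = 121 + 36 + 1 + 16 + 196 = 370
h = 1/5 + (-11)²/370 = 0.2 + 0.327027 = 0.5270

h = 0.5270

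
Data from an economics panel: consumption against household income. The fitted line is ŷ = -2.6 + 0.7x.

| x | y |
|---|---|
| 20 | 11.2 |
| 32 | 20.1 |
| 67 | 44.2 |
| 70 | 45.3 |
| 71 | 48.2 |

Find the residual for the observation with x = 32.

r = 0.3

ŷ = -2.6 + 0.7·32 = 19.8
r = 20.1 − 19.8 = 0.3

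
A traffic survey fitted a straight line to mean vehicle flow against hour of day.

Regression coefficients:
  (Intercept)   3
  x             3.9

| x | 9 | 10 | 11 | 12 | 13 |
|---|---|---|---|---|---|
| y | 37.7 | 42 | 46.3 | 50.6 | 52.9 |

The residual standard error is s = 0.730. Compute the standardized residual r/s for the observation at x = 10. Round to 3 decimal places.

0.000

ŷ = 3 + 3.9·10 = 42
r = 42 − 42 = 0
r/s = 0 / 0.730 = 0.000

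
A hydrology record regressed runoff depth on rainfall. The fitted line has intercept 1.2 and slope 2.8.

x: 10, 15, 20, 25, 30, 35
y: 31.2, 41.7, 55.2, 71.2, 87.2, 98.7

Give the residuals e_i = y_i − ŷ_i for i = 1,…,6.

x=10: ŷ = 1.2 + 2.8·10 = 29.2; e = 31.2 − 29.2 = 2
x=15: ŷ = 1.2 + 2.8·15 = 43.2; e = 41.7 − 43.2 = -1.5
x=20: ŷ = 1.2 + 2.8·20 = 57.2; e = 55.2 − 57.2 = -2
x=25: ŷ = 1.2 + 2.8·25 = 71.2; e = 71.2 − 71.2 = 0
x=30: ŷ = 1.2 + 2.8·30 = 85.2; e = 87.2 − 85.2 = 2
x=35: ŷ = 1.2 + 2.8·35 = 99.2; e = 98.7 − 99.2 = -0.5

2, -1.5, -2, 0, 2, -0.5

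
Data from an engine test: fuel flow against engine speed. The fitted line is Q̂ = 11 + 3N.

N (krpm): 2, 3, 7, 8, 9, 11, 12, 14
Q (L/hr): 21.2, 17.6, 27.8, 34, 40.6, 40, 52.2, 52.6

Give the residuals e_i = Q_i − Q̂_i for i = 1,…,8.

4.2, -2.4, -4.2, -1, 2.6, -4, 5.2, -0.4

N=2: Q̂ = 11 + 3·2 = 17; e = 21.2 − 17 = 4.2
N=3: Q̂ = 11 + 3·3 = 20; e = 17.6 − 20 = -2.4
N=7: Q̂ = 11 + 3·7 = 32; e = 27.8 − 32 = -4.2
N=8: Q̂ = 11 + 3·8 = 35; e = 34 − 35 = -1
N=9: Q̂ = 11 + 3·9 = 38; e = 40.6 − 38 = 2.6
N=11: Q̂ = 11 + 3·11 = 44; e = 40 − 44 = -4
N=12: Q̂ = 11 + 3·12 = 47; e = 52.2 − 47 = 5.2
N=14: Q̂ = 11 + 3·14 = 53; e = 52.6 − 53 = -0.4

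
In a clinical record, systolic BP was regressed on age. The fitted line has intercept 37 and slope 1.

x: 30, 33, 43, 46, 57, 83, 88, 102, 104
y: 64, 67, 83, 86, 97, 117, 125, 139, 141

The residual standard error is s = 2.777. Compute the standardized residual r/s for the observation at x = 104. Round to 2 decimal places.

0.00

ŷ = 37 + 104 = 141
r = 141 − 141 = 0
r/s = 0 / 2.777 = 0.00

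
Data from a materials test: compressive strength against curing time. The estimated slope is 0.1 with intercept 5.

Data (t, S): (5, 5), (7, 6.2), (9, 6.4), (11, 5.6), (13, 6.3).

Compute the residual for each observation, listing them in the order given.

t=5: ŷ = 5 + 0.1·5 = 5.5; r = 5 − 5.5 = -0.5
t=7: ŷ = 5 + 0.1·7 = 5.7; r = 6.2 − 5.7 = 0.5
t=9: ŷ = 5 + 0.1·9 = 5.9; r = 6.4 − 5.9 = 0.5
t=11: ŷ = 5 + 0.1·11 = 6.1; r = 5.6 − 6.1 = -0.5
t=13: ŷ = 5 + 0.1·13 = 6.3; r = 6.3 − 6.3 = 0

-0.5, 0.5, 0.5, -0.5, 0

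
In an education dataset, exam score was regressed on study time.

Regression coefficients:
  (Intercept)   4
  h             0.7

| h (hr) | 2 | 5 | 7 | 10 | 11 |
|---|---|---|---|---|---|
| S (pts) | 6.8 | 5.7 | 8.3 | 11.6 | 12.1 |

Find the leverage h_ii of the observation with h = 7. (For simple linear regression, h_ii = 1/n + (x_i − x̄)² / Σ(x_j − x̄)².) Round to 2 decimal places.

h̄ = (2 + 5 + 7 + 10 + 11)/5 = 7
Σ(h − h̄)² = 25 + 4 + 0 + 9 + 16 = 54
h = 1/5 + (0)²/54 = 0.2 + 0 = 0.20

h = 0.20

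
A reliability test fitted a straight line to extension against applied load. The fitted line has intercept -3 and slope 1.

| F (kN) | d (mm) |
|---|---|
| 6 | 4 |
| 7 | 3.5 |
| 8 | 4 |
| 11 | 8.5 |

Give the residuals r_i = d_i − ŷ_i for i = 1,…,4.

1, -0.5, -1, 0.5

F=6: ŷ = -3 + 6 = 3; r = 4 − 3 = 1
F=7: ŷ = -3 + 7 = 4; r = 3.5 − 4 = -0.5
F=8: ŷ = -3 + 8 = 5; r = 4 − 5 = -1
F=11: ŷ = -3 + 11 = 8; r = 8.5 − 8 = 0.5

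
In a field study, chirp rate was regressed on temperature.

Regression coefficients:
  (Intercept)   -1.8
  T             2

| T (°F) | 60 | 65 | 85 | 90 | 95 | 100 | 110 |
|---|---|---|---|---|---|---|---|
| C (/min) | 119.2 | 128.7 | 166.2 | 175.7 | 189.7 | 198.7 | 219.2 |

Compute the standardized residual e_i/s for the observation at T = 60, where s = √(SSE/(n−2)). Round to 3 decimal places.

T=60: Ĉ = -1.8 + 2·60 = 118.2; e = 119.2 − 118.2 = 1
T=65: Ĉ = -1.8 + 2·65 = 128.2; e = 128.7 − 128.2 = 0.5
T=85: Ĉ = -1.8 + 2·85 = 168.2; e = 166.2 − 168.2 = -2
T=90: Ĉ = -1.8 + 2·90 = 178.2; e = 175.7 − 178.2 = -2.5
T=95: Ĉ = -1.8 + 2·95 = 188.2; e = 189.7 − 188.2 = 1.5
T=100: Ĉ = -1.8 + 2·100 = 198.2; e = 198.7 − 198.2 = 0.5
T=110: Ĉ = -1.8 + 2·110 = 218.2; e = 219.2 − 218.2 = 1
SSE = 1 + 0.25 + 4 + 6.25 + 2.25 + 0.25 + 1 = 15
s = √(15/5) = 1.73205
e/s = 1 / 1.73205 = 0.577

0.577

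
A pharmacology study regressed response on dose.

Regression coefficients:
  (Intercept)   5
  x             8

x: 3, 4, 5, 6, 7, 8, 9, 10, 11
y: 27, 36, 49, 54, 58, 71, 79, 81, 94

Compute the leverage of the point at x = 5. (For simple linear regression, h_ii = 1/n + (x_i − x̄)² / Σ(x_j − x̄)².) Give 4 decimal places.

h = 0.1778

x̄ = (3 + 4 + 5 + 6 + 7 + 8 + 9 + 10 + 11)/9 = 7
Σ(x − x̄)² = 16 + 9 + 4 + 1 + 0 + 1 + 4 + 9 + 16 = 60
h = 1/9 + (-2)²/60 = 0.111111 + 0.0666667 = 0.1778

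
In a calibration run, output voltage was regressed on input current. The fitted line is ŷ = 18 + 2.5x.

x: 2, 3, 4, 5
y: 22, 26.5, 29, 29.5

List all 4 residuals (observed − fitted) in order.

x=2: ŷ = 18 + 2.5·2 = 23; r = 22 − 23 = -1
x=3: ŷ = 18 + 2.5·3 = 25.5; r = 26.5 − 25.5 = 1
x=4: ŷ = 18 + 2.5·4 = 28; r = 29 − 28 = 1
x=5: ŷ = 18 + 2.5·5 = 30.5; r = 29.5 − 30.5 = -1

-1, 1, 1, -1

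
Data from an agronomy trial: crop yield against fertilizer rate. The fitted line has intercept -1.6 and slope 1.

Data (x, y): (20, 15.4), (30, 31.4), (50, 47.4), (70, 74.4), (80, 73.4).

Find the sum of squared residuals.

x=20: ŷ = -1.6 + 20 = 18.4; r = 15.4 − 18.4 = -3
x=30: ŷ = -1.6 + 30 = 28.4; r = 31.4 − 28.4 = 3
x=50: ŷ = -1.6 + 50 = 48.4; r = 47.4 − 48.4 = -1
x=70: ŷ = -1.6 + 70 = 68.4; r = 74.4 − 68.4 = 6
x=80: ŷ = -1.6 + 80 = 78.4; r = 73.4 − 78.4 = -5
SSE = 9 + 9 + 1 + 36 + 25 = 80

SSE = 80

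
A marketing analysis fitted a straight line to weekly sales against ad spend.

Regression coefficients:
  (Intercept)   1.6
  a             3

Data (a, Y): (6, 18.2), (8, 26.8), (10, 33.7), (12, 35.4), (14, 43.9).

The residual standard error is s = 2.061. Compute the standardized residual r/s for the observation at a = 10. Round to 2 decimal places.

Ŷ = 1.6 + 3·10 = 31.6
r = 33.7 − 31.6 = 2.1
r/s = 2.1 / 2.061 = 1.02

1.02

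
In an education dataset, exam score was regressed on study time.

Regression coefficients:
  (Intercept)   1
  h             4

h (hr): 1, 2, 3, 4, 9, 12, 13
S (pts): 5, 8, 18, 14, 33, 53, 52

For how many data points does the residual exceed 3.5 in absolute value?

3

h=1: ŷ = 1 + 4·1 = 5; r = 5 − 5 = 0
h=2: ŷ = 1 + 4·2 = 9; r = 8 − 9 = -1
h=3: ŷ = 1 + 4·3 = 13; r = 18 − 13 = 5
h=4: ŷ = 1 + 4·4 = 17; r = 14 − 17 = -3
h=9: ŷ = 1 + 4·9 = 37; r = 33 − 37 = -4
h=12: ŷ = 1 + 4·12 = 49; r = 53 − 49 = 4
h=13: ŷ = 1 + 4·13 = 53; r = 52 − 53 = -1
|r| > 3.5: h=3 (|r|=5), h=9 (|r|=4), h=12 (|r|=4) → 3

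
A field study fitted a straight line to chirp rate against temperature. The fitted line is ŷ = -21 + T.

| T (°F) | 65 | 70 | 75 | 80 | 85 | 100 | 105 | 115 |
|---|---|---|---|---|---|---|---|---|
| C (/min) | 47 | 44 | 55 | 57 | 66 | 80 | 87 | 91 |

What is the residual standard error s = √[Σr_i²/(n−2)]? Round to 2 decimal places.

T=65: ŷ = -21 + 65 = 44; r = 47 − 44 = 3
T=70: ŷ = -21 + 70 = 49; r = 44 − 49 = -5
T=75: ŷ = -21 + 75 = 54; r = 55 − 54 = 1
T=80: ŷ = -21 + 80 = 59; r = 57 − 59 = -2
T=85: ŷ = -21 + 85 = 64; r = 66 − 64 = 2
T=100: ŷ = -21 + 100 = 79; r = 80 − 79 = 1
T=105: ŷ = -21 + 105 = 84; r = 87 − 84 = 3
T=115: ŷ = -21 + 115 = 94; r = 91 − 94 = -3
SSE = 9 + 25 + 1 + 4 + 4 + 1 + 9 + 9 = 62
s = √(62/6) = √10.3333 ≈ 3.21

s = 3.21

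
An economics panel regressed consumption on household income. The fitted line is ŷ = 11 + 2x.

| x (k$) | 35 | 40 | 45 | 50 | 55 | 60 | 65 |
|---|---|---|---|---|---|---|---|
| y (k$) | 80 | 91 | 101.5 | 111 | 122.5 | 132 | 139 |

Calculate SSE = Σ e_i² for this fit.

x=35: ŷ = 11 + 2·35 = 81; e = 80 − 81 = -1
x=40: ŷ = 11 + 2·40 = 91; e = 91 − 91 = 0
x=45: ŷ = 11 + 2·45 = 101; e = 101.5 − 101 = 0.5
x=50: ŷ = 11 + 2·50 = 111; e = 111 − 111 = 0
x=55: ŷ = 11 + 2·55 = 121; e = 122.5 − 121 = 1.5
x=60: ŷ = 11 + 2·60 = 131; e = 132 − 131 = 1
x=65: ŷ = 11 + 2·65 = 141; e = 139 − 141 = -2
SSE = 1 + 0 + 0.25 + 0 + 2.25 + 1 + 4 = 8.5

SSE = 8.5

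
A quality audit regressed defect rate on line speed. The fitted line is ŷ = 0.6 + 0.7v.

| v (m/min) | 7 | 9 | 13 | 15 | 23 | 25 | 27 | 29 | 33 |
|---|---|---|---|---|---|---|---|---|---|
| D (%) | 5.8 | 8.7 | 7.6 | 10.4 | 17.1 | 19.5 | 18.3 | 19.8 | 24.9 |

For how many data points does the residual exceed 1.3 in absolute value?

3

v=7: ŷ = 0.6 + 0.7·7 = 5.5; r = 5.8 − 5.5 = 0.3
v=9: ŷ = 0.6 + 0.7·9 = 6.9; r = 8.7 − 6.9 = 1.8
v=13: ŷ = 0.6 + 0.7·13 = 9.7; r = 7.6 − 9.7 = -2.1
v=15: ŷ = 0.6 + 0.7·15 = 11.1; r = 10.4 − 11.1 = -0.7
v=23: ŷ = 0.6 + 0.7·23 = 16.7; r = 17.1 − 16.7 = 0.4
v=25: ŷ = 0.6 + 0.7·25 = 18.1; r = 19.5 − 18.1 = 1.4
v=27: ŷ = 0.6 + 0.7·27 = 19.5; r = 18.3 − 19.5 = -1.2
v=29: ŷ = 0.6 + 0.7·29 = 20.9; r = 19.8 − 20.9 = -1.1
v=33: ŷ = 0.6 + 0.7·33 = 23.7; r = 24.9 − 23.7 = 1.2
|r| > 1.3: v=9 (|r|=1.8), v=13 (|r|=2.1), v=25 (|r|=1.4) → 3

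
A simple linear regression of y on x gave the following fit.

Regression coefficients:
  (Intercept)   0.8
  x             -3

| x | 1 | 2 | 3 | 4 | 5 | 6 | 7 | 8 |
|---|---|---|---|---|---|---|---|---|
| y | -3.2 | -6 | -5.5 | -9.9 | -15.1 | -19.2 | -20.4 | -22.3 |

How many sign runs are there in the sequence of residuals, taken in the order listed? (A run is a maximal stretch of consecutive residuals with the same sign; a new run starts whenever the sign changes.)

4 runs

x=1: ŷ = 0.8 − 3·1 = -2.2; e = -3.2 − (-2.2) = -1
x=2: ŷ = 0.8 − 3·2 = -5.2; e = -6 − (-5.2) = -0.8
x=3: ŷ = 0.8 − 3·3 = -8.2; e = -5.5 − (-8.2) = 2.7
x=4: ŷ = 0.8 − 3·4 = -11.2; e = -9.9 − (-11.2) = 1.3
x=5: ŷ = 0.8 − 3·5 = -14.2; e = -15.1 − (-14.2) = -0.9
x=6: ŷ = 0.8 − 3·6 = -17.2; e = -19.2 − (-17.2) = -2
x=7: ŷ = 0.8 − 3·7 = -20.2; e = -20.4 − (-20.2) = -0.2
x=8: ŷ = 0.8 − 3·8 = -23.2; e = -22.3 − (-23.2) = 0.9
Signs: − − + + − − − +
Runs: −×2, +×2, −×3, +×1 → 4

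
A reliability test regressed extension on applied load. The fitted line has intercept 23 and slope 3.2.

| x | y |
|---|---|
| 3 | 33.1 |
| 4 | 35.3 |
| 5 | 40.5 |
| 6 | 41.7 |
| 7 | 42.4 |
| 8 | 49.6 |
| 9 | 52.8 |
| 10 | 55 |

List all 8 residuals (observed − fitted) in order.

x=3: ŷ = 23 + 3.2·3 = 32.6; r = 33.1 − 32.6 = 0.5
x=4: ŷ = 23 + 3.2·4 = 35.8; r = 35.3 − 35.8 = -0.5
x=5: ŷ = 23 + 3.2·5 = 39; r = 40.5 − 39 = 1.5
x=6: ŷ = 23 + 3.2·6 = 42.2; r = 41.7 − 42.2 = -0.5
x=7: ŷ = 23 + 3.2·7 = 45.4; r = 42.4 − 45.4 = -3
x=8: ŷ = 23 + 3.2·8 = 48.6; r = 49.6 − 48.6 = 1
x=9: ŷ = 23 + 3.2·9 = 51.8; r = 52.8 − 51.8 = 1
x=10: ŷ = 23 + 3.2·10 = 55; r = 55 − 55 = 0

0.5, -0.5, 1.5, -0.5, -3, 1, 1, 0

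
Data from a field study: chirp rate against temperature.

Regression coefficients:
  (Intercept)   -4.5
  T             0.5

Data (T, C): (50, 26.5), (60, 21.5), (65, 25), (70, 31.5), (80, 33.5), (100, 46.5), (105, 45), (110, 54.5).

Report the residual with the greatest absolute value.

e = 6

T=50: ŷ = -4.5 + 0.5·50 = 20.5; e = 26.5 − 20.5 = 6
T=60: ŷ = -4.5 + 0.5·60 = 25.5; e = 21.5 − 25.5 = -4
T=65: ŷ = -4.5 + 0.5·65 = 28; e = 25 − 28 = -3
T=70: ŷ = -4.5 + 0.5·70 = 30.5; e = 31.5 − 30.5 = 1
T=80: ŷ = -4.5 + 0.5·80 = 35.5; e = 33.5 − 35.5 = -2
T=100: ŷ = -4.5 + 0.5·100 = 45.5; e = 46.5 − 45.5 = 1
T=105: ŷ = -4.5 + 0.5·105 = 48; e = 45 − 48 = -3
T=110: ŷ = -4.5 + 0.5·110 = 50.5; e = 54.5 − 50.5 = 4
Largest |e| is 6 at T = 50, residual 6.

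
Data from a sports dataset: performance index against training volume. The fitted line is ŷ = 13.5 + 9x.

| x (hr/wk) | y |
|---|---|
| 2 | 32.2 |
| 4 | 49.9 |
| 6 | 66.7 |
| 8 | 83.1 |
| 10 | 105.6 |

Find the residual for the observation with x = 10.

e = 2.1

ŷ = 13.5 + 9·10 = 103.5
e = 105.6 − 103.5 = 2.1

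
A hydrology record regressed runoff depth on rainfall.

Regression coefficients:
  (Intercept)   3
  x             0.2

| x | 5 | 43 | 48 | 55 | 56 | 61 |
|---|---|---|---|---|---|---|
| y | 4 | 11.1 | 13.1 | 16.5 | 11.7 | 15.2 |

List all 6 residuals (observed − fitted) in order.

0, -0.5, 0.5, 2.5, -2.5, 0

x=5: ŷ = 3 + 0.2·5 = 4; r = 4 − 4 = 0
x=43: ŷ = 3 + 0.2·43 = 11.6; r = 11.1 − 11.6 = -0.5
x=48: ŷ = 3 + 0.2·48 = 12.6; r = 13.1 − 12.6 = 0.5
x=55: ŷ = 3 + 0.2·55 = 14; r = 16.5 − 14 = 2.5
x=56: ŷ = 3 + 0.2·56 = 14.2; r = 11.7 − 14.2 = -2.5
x=61: ŷ = 3 + 0.2·61 = 15.2; r = 15.2 − 15.2 = 0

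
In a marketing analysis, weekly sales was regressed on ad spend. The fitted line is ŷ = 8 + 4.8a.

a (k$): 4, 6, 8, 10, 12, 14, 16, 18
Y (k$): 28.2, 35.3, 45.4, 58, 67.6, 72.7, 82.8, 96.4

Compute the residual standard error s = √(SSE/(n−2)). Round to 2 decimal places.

a=4: ŷ = 8 + 4.8·4 = 27.2; r = 28.2 − 27.2 = 1
a=6: ŷ = 8 + 4.8·6 = 36.8; r = 35.3 − 36.8 = -1.5
a=8: ŷ = 8 + 4.8·8 = 46.4; r = 45.4 − 46.4 = -1
a=10: ŷ = 8 + 4.8·10 = 56; r = 58 − 56 = 2
a=12: ŷ = 8 + 4.8·12 = 65.6; r = 67.6 − 65.6 = 2
a=14: ŷ = 8 + 4.8·14 = 75.2; r = 72.7 − 75.2 = -2.5
a=16: ŷ = 8 + 4.8·16 = 84.8; r = 82.8 − 84.8 = -2
a=18: ŷ = 8 + 4.8·18 = 94.4; r = 96.4 − 94.4 = 2
SSE = 1 + 2.25 + 1 + 4 + 4 + 6.25 + 4 + 4 = 26.5
s = √(26.5/6) = √4.41667 ≈ 2.10

s = 2.10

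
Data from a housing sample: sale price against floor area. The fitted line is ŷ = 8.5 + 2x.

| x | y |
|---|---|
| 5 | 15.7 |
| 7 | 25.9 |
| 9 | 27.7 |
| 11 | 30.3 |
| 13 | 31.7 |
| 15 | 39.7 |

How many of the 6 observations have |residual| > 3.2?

1

x=5: ŷ = 8.5 + 2·5 = 18.5; r = 15.7 − 18.5 = -2.8
x=7: ŷ = 8.5 + 2·7 = 22.5; r = 25.9 − 22.5 = 3.4
x=9: ŷ = 8.5 + 2·9 = 26.5; r = 27.7 − 26.5 = 1.2
x=11: ŷ = 8.5 + 2·11 = 30.5; r = 30.3 − 30.5 = -0.2
x=13: ŷ = 8.5 + 2·13 = 34.5; r = 31.7 − 34.5 = -2.8
x=15: ŷ = 8.5 + 2·15 = 38.5; r = 39.7 − 38.5 = 1.2
|r| > 3.2: x=7 (|r|=3.4) → 1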